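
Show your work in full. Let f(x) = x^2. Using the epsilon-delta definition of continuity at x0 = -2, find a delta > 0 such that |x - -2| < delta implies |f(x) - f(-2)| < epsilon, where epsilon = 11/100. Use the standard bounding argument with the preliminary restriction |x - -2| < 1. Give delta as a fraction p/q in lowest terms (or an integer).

Factor: |x^2 - (-2)^2| = |x - -2| * |x + -2|.
Impose |x - -2| < 1 first. Then |x + -2| = |(x - -2) + 2*(-2)| <= |x - -2| + 2*|-2| < 1 + 4 = 5.
So |x^2 - (-2)^2| < delta * 5.
We need delta * 5 <= 11/100, i.e. delta <= 11/100/5 = 11/500.
Since 11/500 < 1, this is tighter than 1; take delta = 11/500.
So delta = 11/500 works.

11/500


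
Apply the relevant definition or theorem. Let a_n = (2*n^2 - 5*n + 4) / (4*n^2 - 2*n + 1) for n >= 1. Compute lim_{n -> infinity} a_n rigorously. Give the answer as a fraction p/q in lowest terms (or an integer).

Divide numerator and denominator by n^2, the highest power:
numerator / n^2 = 2 - 5/n + 4/n^2
denominator / n^2 = 4 - 2/n + n^(-2)
As n -> infinity, all terms of the form c/n^k (k >= 1) tend to 0.
So numerator / n^2 -> 2 and denominator / n^2 -> 4.
Therefore lim a_n = 1/2.

1/2


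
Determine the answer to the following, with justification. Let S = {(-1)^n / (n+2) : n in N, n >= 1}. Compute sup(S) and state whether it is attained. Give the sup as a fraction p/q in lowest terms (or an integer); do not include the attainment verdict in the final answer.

Analysis:
- Values: -1/3, 1/4, -1/5, 1/6, -1/7, ...
- Positive terms (even n): 1/(2+2), 1/(4+2), ... decreasing -> max = 1/4 (n=2).
- Negative terms (odd n): -1/(1+2), -1/(3+2), ... increasing -> min = -1/3 (n=1).
- So sup = 1/4 (attained at n=2); inf = -1/3 (attained at n=1).
Conclusion: sup(S) = 1/4, attained in S.

1/4


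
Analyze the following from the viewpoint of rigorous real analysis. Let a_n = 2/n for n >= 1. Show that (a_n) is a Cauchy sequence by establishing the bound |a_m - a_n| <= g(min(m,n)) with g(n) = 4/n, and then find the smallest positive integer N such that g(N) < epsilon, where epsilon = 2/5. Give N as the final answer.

For any m, n >= 1, by the triangle inequality:
|a_m - a_n| = |2/m - 2/n| <= 2*1/m + 2*1/n <= 4/min(m,n).
So g(n) = 4/n bounds the Cauchy difference. Since g(n) -> 0, (a_n) is Cauchy.
Now solve g(N) < 2/5: 4/N < 2/5 <=> N > 4 / (2/5) = 10.
The smallest integer strictly greater than 10 is N = 11.
Check: g(11) = 4/11 = 4/11 < 2/5; g(10) = 2/5 >= 2/5. So N = 11.

11


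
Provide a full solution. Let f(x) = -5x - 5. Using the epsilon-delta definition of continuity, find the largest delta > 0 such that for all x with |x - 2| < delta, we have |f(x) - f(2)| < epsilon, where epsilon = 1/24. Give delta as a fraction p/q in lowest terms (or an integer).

We compute f(2) = -5*(2) - 5 = -15.
|f(x) - f(2)| = |-5x - 5 - (-15)| = |-5(x - 2)| = 5|x - 2|.
We need 5|x - 2| < 1/24, i.e. |x - 2| < 1/24 / 5 = 1/120.
So any delta <= 1/120 works. Conversely, if delta > 1/120, then x = 2 + 1/120 satisfies |x - 2| = 1/120 < delta but |f(x) - f(2)| = 5 * 1/120 = 1/24, which is not < 1/24; so no larger delta works.
Hence the largest such delta is 1/120.

1/120


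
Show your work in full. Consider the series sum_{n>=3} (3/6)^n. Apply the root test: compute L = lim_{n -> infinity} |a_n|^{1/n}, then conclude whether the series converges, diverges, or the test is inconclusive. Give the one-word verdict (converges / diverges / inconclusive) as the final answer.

Let a_n denote the general term. Form |a_n|^(1/n) and simplify:
|a_n|^(1/n) = 1/2
Take the limit as n -> infinity: L = 1/2.
Since L = 1/2 < 1, the root test implies convergence.

converges


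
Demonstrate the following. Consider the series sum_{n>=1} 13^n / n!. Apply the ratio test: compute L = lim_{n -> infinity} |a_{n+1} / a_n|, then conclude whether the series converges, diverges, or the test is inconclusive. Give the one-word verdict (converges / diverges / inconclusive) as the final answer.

Let a_n denote the general term. Form the ratio a_{n+1}/a_n and simplify:
a_{n+1}/a_n = 13/(n + 1)
Take the limit as n -> infinity: L = 0.
Since L = 0 < 1, the ratio test implies the series converges.

converges


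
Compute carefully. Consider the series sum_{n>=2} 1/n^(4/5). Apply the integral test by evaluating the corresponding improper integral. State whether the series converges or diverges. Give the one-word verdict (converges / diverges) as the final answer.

Let f(x) = x^(-4/5). Then f is positive, continuous, and decreasing on [2, infinity), so the integral test applies.
Compute the improper integral int_{2}^infinity f(x) dx:
  antiderivative F(x) = 5*x^(1/5).
  As x -> infinity, F(x) -> infinity (since p = 4/5 < 1).
  So the integral diverges. By the integral test, the series diverges.

diverges


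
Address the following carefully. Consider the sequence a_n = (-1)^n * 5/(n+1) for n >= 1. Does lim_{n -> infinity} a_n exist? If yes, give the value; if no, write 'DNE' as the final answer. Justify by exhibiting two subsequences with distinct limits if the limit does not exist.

Examine the behaviour of a_n along subsequences.
Even-n subsequence a_{2k} = 5/(2k+1) -> 0. Odd-n subsequence a_{2k+1} = -5/(2k+2) -> 0. Both tend to 0, which suggests the limit is 0; verify directly.
|a_n - 0| = 5/(n+1) < 5/n for every n >= 1.
Given epsilon > 0, choose a positive integer N > 5/epsilon. Then for all n >= N, |a_n| < 5/n <= 5/N < epsilon.
So by the definition of the limit, lim a_n exists and equals 0.

0


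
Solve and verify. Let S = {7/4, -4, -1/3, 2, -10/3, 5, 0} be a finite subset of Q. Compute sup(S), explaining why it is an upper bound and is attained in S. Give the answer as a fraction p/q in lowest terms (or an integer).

S is finite, so sup(S) = max(S).
Sorted decreasing:
5, 2, 7/4, 0, -1/3, -10/3, -4
The extremum is 5.
For every x in S, x <= 5. And 5 is in S, so it is attained.
Therefore sup(S) = 5.

5


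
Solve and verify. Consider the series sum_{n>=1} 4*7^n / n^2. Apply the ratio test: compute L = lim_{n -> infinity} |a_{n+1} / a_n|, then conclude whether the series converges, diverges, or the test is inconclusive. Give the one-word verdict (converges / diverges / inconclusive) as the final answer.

Let a_n denote the general term. Form the ratio a_{n+1}/a_n and simplify:
a_{n+1}/a_n = 7*n^2/(n + 1)^2
Take the limit as n -> infinity: L = 7.
Since L = 7 > 1 (or L = infinity), the ratio test implies the series diverges.

diverges


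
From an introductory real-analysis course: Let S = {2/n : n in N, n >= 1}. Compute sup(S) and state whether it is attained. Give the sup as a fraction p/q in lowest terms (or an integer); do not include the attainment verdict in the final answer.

Analysis:
- Values: 2, 1, 2/3, 1/2, ... strictly decreasing.
- The maximum is 2 (n=1); sup = 2 (attained).
- The set is bounded below by 0; 2/n -> 0 so 0 is the greatest lower bound.
- 0 is not in the set, so inf = 0 is not attained.
Conclusion: sup(S) = 2, attained in S.

2


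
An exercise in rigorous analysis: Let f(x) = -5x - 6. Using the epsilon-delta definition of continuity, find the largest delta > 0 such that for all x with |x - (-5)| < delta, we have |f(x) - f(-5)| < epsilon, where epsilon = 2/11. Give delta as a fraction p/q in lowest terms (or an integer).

We compute f(-5) = -5*(-5) - 6 = 19.
|f(x) - f(-5)| = |-5x - 6 - (19)| = |-5(x - (-5))| = 5|x - (-5)|.
We need 5|x - (-5)| < 2/11, i.e. |x - (-5)| < 2/11 / 5 = 2/55.
So any delta <= 2/55 works. Conversely, if delta > 2/55, then x = -5 + 2/55 satisfies |x - (-5)| = 2/55 < delta but |f(x) - f(-5)| = 5 * 2/55 = 2/11, which is not < 2/11; so no larger delta works.
Hence the largest such delta is 2/55.

2/55


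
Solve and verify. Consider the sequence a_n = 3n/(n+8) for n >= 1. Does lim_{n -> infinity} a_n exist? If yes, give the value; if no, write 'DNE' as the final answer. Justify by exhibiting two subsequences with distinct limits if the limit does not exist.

Examine the behaviour of a_n along subsequences.
Even-n subsequence a_{2k} = 3(2k)/(2k+8) -> 3. Odd-n subsequence a_{2k+1} = 3(2k+1)/(2k+9) -> 3. Both tend to 3, which suggests the limit is 3; verify directly.
|a_n - 3| = |3n - 3(n+8)| / (n+8) = 24/(n+8) < 24/n for every n >= 1.
Given epsilon > 0, choose a positive integer N > 24/epsilon. Then for all n >= N, |a_n - 3| < 24/n <= 24/N < epsilon.
So by the definition of the limit, lim a_n exists and equals 3.

3


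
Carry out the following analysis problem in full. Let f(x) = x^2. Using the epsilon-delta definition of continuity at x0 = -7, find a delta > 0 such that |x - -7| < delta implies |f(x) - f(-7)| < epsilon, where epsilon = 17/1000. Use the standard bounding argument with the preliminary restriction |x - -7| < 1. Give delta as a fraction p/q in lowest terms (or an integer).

Factor: |x^2 - (-7)^2| = |x - -7| * |x + -7|.
Impose |x - -7| < 1 first. Then |x + -7| = |(x - -7) + 2*(-7)| <= |x - -7| + 2*|-7| < 1 + 14 = 15.
So |x^2 - (-7)^2| < delta * 15.
We need delta * 15 <= 17/1000, i.e. delta <= 17/1000/15 = 17/15000.
Since 17/15000 < 1, this is tighter than 1; take delta = 17/15000.
So delta = 17/15000 works.

17/15000


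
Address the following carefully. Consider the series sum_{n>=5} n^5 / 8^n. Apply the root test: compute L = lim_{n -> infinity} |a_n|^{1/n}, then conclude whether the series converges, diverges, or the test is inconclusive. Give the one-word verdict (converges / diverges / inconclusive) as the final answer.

Let a_n denote the general term. Form |a_n|^(1/n) and simplify:
|a_n|^(1/n) = n^(5/n)/8
Take the limit as n -> infinity: L = 1/8.
Since L = 1/8 < 1, the root test implies convergence.

converges


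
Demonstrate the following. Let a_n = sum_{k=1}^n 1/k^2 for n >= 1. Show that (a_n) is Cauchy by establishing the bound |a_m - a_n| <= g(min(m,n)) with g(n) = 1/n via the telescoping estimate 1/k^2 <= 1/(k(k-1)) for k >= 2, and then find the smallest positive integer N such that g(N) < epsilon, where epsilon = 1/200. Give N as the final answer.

For m > n >= 1: |a_m - a_n| = sum_{k=n+1}^m 1/k^2.
Use 1/k^2 <= 1/(k(k-1)) = 1/(k-1) - 1/k for k >= 2:
sum_{k=n+1}^m 1/k^2 <= sum_{k=n+1}^m (1/(k-1) - 1/k) = 1/n - 1/m <= 1/n.
By symmetry the same bound holds with n,m swapped, so |a_m - a_n| <= 1/min(m,n) = g(min(m,n)). Since g(n) -> 0, (a_n) is Cauchy.
Now solve g(N) < 1/200: 1/N < 1/200 <=> N > 1/(1/200) = 200.
The smallest integer strictly greater than 200 is N = 201.
Check: g(201) = 1/201 < 1/200; g(200) = 1/200 >= 1/200. So N = 201.

201


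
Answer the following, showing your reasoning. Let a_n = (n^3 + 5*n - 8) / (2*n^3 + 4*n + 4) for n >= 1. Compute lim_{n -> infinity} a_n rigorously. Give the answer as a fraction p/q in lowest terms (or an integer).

Divide numerator and denominator by n^3, the highest power:
numerator / n^3 = 1 + 5/n^2 - 8/n^3
denominator / n^3 = 2 + 4/n^2 + 4/n^3
As n -> infinity, all terms of the form c/n^k (k >= 1) tend to 0.
So numerator / n^3 -> 1 and denominator / n^3 -> 2.
Therefore lim a_n = 1/2.

1/2


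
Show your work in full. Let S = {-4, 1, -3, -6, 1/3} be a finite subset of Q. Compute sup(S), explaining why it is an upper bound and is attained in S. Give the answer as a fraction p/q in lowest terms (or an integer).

S is finite, so sup(S) = max(S).
Sorted decreasing:
1, 1/3, -3, -4, -6
The extremum is 1.
For every x in S, x <= 1. And 1 is in S, so it is attained.
Therefore sup(S) = 1.

1


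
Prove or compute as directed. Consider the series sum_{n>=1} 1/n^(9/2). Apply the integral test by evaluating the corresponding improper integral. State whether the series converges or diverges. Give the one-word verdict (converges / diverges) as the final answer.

Let f(x) = x^(-9/2). Then f is positive, continuous, and decreasing on [1, infinity), so the integral test applies.
Compute the improper integral int_{1}^infinity f(x) dx:
  antiderivative F(x) = -2/(7*x^(7/2)).
  As x -> infinity, F(x) -> 0 (since p = 9/2 > 1).
  So int = F(infinity) - F(1) = 0 - (-2/7) = 2/7.
  Finite, so by the integral test, the series converges.

converges


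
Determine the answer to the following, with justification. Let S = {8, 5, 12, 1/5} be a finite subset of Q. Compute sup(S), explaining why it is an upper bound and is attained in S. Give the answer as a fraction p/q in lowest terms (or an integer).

S is finite, so sup(S) = max(S).
Sorted decreasing:
12, 8, 5, 1/5
The extremum is 12.
For every x in S, x <= 12. And 12 is in S, so it is attained.
Therefore sup(S) = 12.

12


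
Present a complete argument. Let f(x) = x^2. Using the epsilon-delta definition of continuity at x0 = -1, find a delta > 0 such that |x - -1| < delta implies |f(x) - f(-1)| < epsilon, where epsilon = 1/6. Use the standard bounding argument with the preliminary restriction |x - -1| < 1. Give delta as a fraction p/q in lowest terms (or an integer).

Factor: |x^2 - (-1)^2| = |x - -1| * |x + -1|.
Impose |x - -1| < 1 first. Then |x + -1| = |(x - -1) + 2*(-1)| <= |x - -1| + 2*|-1| < 1 + 2 = 3.
So |x^2 - (-1)^2| < delta * 3.
We need delta * 3 <= 1/6, i.e. delta <= 1/6/3 = 1/18.
Since 1/18 < 1, this is tighter than 1; take delta = 1/18.
So delta = 1/18 works.

1/18


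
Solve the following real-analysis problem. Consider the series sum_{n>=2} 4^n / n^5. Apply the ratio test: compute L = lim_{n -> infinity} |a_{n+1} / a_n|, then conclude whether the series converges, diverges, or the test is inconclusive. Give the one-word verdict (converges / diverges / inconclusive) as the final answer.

Let a_n denote the general term. Form the ratio a_{n+1}/a_n and simplify:
a_{n+1}/a_n = 4*n^5/(n + 1)^5
Take the limit as n -> infinity: L = 4.
Since L = 4 > 1 (or L = infinity), the ratio test implies the series diverges.

diverges


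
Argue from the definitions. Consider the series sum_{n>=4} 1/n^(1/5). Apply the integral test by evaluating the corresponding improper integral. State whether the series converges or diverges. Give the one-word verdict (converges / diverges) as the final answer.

Let f(x) = x^(-1/5). Then f is positive, continuous, and decreasing on [4, infinity), so the integral test applies.
Compute the improper integral int_{4}^infinity f(x) dx:
  antiderivative F(x) = 5*x^(4/5)/4.
  As x -> infinity, F(x) -> infinity (since p = 1/5 < 1).
  So the integral diverges. By the integral test, the series diverges.

diverges


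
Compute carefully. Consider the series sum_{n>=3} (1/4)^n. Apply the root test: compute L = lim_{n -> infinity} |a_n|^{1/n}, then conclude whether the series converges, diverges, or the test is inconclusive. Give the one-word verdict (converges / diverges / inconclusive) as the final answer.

Let a_n denote the general term. Form |a_n|^(1/n) and simplify:
|a_n|^(1/n) = 1/4
Take the limit as n -> infinity: L = 1/4.
Since L = 1/4 < 1, the root test implies convergence.

converges


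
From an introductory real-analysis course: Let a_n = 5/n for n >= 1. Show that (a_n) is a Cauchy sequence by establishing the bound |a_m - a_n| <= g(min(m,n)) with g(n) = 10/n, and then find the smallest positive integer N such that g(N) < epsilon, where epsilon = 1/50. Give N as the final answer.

For any m, n >= 1, by the triangle inequality:
|a_m - a_n| = |5/m - 5/n| <= 5*1/m + 5*1/n <= 10/min(m,n).
So g(n) = 10/n bounds the Cauchy difference. Since g(n) -> 0, (a_n) is Cauchy.
Now solve g(N) < 1/50: 10/N < 1/50 <=> N > 10 / (1/50) = 500.
The smallest integer strictly greater than 500 is N = 501.
Check: g(501) = 10/501 = 10/501 < 1/50; g(500) = 1/50 >= 1/50. So N = 501.

501


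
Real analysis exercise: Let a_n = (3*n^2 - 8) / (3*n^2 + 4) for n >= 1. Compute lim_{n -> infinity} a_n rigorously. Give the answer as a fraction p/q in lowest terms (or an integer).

Divide numerator and denominator by n^2, the highest power:
numerator / n^2 = 3 - 8/n^2
denominator / n^2 = 3 + 4/n^2
As n -> infinity, all terms of the form c/n^k (k >= 1) tend to 0.
So numerator / n^2 -> 3 and denominator / n^2 -> 3.
Therefore lim a_n = 1.

1


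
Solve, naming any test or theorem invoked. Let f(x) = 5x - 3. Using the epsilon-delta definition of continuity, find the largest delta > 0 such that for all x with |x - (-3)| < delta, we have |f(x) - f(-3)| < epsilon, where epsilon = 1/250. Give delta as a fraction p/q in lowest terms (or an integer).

We compute f(-3) = 5*(-3) - 3 = -18.
|f(x) - f(-3)| = |5x - 3 - (-18)| = |5(x - (-3))| = 5|x - (-3)|.
We need 5|x - (-3)| < 1/250, i.e. |x - (-3)| < 1/250 / 5 = 1/1250.
So any delta <= 1/1250 works. Conversely, if delta > 1/1250, then x = -3 + 1/1250 satisfies |x - (-3)| = 1/1250 < delta but |f(x) - f(-3)| = 5 * 1/1250 = 1/250, which is not < 1/250; so no larger delta works.
Hence the largest such delta is 1/1250.

1/1250


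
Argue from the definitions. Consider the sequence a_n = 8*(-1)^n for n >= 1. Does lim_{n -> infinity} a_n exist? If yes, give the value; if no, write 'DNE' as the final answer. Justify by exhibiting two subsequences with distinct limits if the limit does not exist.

Examine the behaviour of a_n along subsequences.
Even-n subsequence a_{2k} = 8 -> 8. Odd-n subsequence a_{2k+1} = -8 -> -8.
Since these two subsequential limits are 8 and -8, distinct, the full sequence cannot converge (a convergent sequence has all subsequences tending to the same limit). So lim a_n does not exist.

DNE


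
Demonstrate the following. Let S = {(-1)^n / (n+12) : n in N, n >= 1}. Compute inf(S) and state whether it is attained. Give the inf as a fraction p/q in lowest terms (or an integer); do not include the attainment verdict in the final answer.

Analysis:
- Values: -1/13, 1/14, -1/15, 1/16, -1/17, ...
- Positive terms (even n): 1/(2+12), 1/(4+12), ... decreasing -> max = 1/14 (n=2).
- Negative terms (odd n): -1/(1+12), -1/(3+12), ... increasing -> min = -1/13 (n=1).
- So sup = 1/14 (attained at n=2); inf = -1/13 (attained at n=1).
Conclusion: inf(S) = -1/13, attained in S.

-1/13


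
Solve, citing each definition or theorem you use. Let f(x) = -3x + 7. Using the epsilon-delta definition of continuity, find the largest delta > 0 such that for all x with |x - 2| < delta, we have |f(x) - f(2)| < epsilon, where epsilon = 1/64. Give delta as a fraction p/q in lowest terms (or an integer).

We compute f(2) = -3*(2) + 7 = 1.
|f(x) - f(2)| = |-3x + 7 - (1)| = |-3(x - 2)| = 3|x - 2|.
We need 3|x - 2| < 1/64, i.e. |x - 2| < 1/64 / 3 = 1/192.
So any delta <= 1/192 works. Conversely, if delta > 1/192, then x = 2 + 1/192 satisfies |x - 2| = 1/192 < delta but |f(x) - f(2)| = 3 * 1/192 = 1/64, which is not < 1/64; so no larger delta works.
Hence the largest such delta is 1/192.

1/192


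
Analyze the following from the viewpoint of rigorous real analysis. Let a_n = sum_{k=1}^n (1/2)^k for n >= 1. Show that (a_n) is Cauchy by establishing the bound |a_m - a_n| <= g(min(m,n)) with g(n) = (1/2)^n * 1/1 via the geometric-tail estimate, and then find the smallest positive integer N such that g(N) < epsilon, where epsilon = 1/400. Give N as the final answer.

For m > n >= 1: |a_m - a_n| = sum_{k=n+1}^m (1/2)^k < sum_{k=n+1}^infinity (1/2)^k = (1/2)^(n+1) / (1 - 1/2) = (1/2)^n * (1/2) * (2/1) = (1/2)^n * 1/1.
So g(n) = (1/2)^n / 1. Since g(n) -> 0, (a_n) is Cauchy.
Now solve g(N) < 1/400: (1/2)^N / 1 < 1/400 <=> 2^N > 1 / (1 * 1/400) = 400.
Check powers of 2: 2^8 = 256 <= 400, 2^9 = 512 > 400.
So the smallest such N is 9. Check: g(9) = 1/(1 * 512) = 1/512 < 1/400.

9


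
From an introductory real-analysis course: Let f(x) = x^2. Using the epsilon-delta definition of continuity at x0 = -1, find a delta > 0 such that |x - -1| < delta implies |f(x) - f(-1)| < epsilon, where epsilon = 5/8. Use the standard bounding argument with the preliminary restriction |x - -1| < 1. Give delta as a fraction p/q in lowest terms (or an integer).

Factor: |x^2 - (-1)^2| = |x - -1| * |x + -1|.
Impose |x - -1| < 1 first. Then |x + -1| = |(x - -1) + 2*(-1)| <= |x - -1| + 2*|-1| < 1 + 2 = 3.
So |x^2 - (-1)^2| < delta * 3.
We need delta * 3 <= 5/8, i.e. delta <= 5/8/3 = 5/24.
Since 5/24 < 1, this is tighter than 1; take delta = 5/24.
So delta = 5/24 works.

5/24


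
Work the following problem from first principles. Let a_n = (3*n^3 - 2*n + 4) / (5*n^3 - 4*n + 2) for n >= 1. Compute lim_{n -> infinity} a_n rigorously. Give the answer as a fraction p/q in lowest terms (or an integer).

Divide numerator and denominator by n^3, the highest power:
numerator / n^3 = 3 - 2/n^2 + 4/n^3
denominator / n^3 = 5 - 4/n^2 + 2/n^3
As n -> infinity, all terms of the form c/n^k (k >= 1) tend to 0.
So numerator / n^3 -> 3 and denominator / n^3 -> 5.
Therefore lim a_n = 3/5.

3/5


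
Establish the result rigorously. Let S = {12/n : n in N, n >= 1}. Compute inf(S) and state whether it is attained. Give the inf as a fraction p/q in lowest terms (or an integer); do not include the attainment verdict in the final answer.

Analysis:
- Values: 12, 6, 4, 3, ... strictly decreasing.
- The maximum is 12 (n=1); sup = 12 (attained).
- The set is bounded below by 0; 12/n -> 0 so 0 is the greatest lower bound.
- 0 is not in the set, so inf = 0 is not attained.
Conclusion: inf(S) = 0, not attained in S.

0


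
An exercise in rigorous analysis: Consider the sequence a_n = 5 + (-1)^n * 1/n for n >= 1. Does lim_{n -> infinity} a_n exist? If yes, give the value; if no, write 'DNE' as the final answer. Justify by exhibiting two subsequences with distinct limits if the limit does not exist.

Examine the behaviour of a_n along subsequences.
Even-n subsequence a_{2k} = 5 + 1/(2k) -> 5. Odd-n subsequence a_{2k+1} = 5 - 1/(2k+1) -> 5. Both tend to 5, which suggests the limit is 5; verify directly.
|a_n - 5| = |(-1)^n * 1/n| = 1/n for every n >= 1.
Given epsilon > 0, choose a positive integer N > 1/epsilon. Then for all n >= N, |a_n - 5| = 1/n <= 1/N < epsilon.
So by the definition of the limit, lim a_n exists and equals 5.

5


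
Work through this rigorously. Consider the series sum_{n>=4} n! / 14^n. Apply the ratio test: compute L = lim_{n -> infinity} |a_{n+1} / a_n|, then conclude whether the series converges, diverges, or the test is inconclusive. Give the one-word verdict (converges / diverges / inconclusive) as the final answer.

Let a_n denote the general term. Form the ratio a_{n+1}/a_n and simplify:
a_{n+1}/a_n = n/14 + 1/14
Take the limit as n -> infinity: L = infinity.
Since L = infinity > 1 (or L = infinity), the ratio test implies the series diverges.

diverges


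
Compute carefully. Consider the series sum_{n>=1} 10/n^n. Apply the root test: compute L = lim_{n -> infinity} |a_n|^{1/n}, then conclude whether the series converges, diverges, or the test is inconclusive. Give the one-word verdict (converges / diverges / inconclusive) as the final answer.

Let a_n denote the general term. Form |a_n|^(1/n) and simplify:
|a_n|^(1/n) = 10^(1/n)/n
Take the limit as n -> infinity: L = 0.
Since L = 0 < 1, the root test implies convergence.

converges


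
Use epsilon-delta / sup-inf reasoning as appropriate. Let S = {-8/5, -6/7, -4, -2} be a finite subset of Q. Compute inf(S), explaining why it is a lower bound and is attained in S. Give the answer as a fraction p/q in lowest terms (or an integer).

S is finite, so inf(S) = min(S).
Sorted increasing:
-4, -2, -8/5, -6/7
The extremum is -4.
For every x in S, x >= -4. And -4 is in S, so it is attained.
Therefore inf(S) = -4.

-4


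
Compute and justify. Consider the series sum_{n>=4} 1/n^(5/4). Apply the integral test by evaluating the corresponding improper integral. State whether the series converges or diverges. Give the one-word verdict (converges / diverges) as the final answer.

Let f(x) = x^(-5/4). Then f is positive, continuous, and decreasing on [4, infinity), so the integral test applies.
Compute the improper integral int_{4}^infinity f(x) dx:
  antiderivative F(x) = -4/x^(1/4).
  As x -> infinity, F(x) -> 0 (since p = 5/4 > 1).
  So int = F(infinity) - F(4) = 0 - (-2*sqrt(2)) = 2*sqrt(2).
  Finite, so by the integral test, the series converges.

converges


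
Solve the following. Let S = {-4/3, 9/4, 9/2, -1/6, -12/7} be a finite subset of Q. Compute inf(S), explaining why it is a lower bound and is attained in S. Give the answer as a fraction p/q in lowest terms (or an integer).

S is finite, so inf(S) = min(S).
Sorted increasing:
-12/7, -4/3, -1/6, 9/4, 9/2
The extremum is -12/7.
For every x in S, x >= -12/7. And -12/7 is in S, so it is attained.
Therefore inf(S) = -12/7.

-12/7


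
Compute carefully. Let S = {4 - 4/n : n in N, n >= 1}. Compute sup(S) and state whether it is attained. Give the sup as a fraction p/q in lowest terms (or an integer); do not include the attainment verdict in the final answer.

Analysis:
- Values: 0, 2, 8/3, 3, ... strictly increasing.
- Minimum is 0 (n=1); inf = 0 (attained).
- 4 - 4/n -> 4 from below; sup = 4, not attained.
Conclusion: sup(S) = 4, not attained in S.

4


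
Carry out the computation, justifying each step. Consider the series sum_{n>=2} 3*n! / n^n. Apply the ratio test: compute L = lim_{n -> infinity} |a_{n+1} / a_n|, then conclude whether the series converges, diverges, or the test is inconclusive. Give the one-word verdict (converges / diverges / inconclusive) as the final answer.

Let a_n denote the general term. Form the ratio a_{n+1}/a_n and simplify:
a_{n+1}/a_n = (n/(n + 1))^n
Take the limit as n -> infinity: L = exp(-1).
Since L = exp(-1) < 1, the ratio test implies the series converges.

converges


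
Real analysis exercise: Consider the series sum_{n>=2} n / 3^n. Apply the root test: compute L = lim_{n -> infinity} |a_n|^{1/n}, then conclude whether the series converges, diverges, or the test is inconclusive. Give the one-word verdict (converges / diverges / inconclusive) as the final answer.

Let a_n denote the general term. Form |a_n|^(1/n) and simplify:
|a_n|^(1/n) = n^(1/n)/3
Take the limit as n -> infinity: L = 1/3.
Since L = 1/3 < 1, the root test implies convergence.

converges


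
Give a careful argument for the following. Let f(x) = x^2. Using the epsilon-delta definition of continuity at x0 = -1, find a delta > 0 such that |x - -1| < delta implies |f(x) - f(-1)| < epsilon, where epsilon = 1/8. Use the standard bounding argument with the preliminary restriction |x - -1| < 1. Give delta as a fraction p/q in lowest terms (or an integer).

Factor: |x^2 - (-1)^2| = |x - -1| * |x + -1|.
Impose |x - -1| < 1 first. Then |x + -1| = |(x - -1) + 2*(-1)| <= |x - -1| + 2*|-1| < 1 + 2 = 3.
So |x^2 - (-1)^2| < delta * 3.
We need delta * 3 <= 1/8, i.e. delta <= 1/8/3 = 1/24.
Since 1/24 < 1, this is tighter than 1; take delta = 1/24.
So delta = 1/24 works.

1/24


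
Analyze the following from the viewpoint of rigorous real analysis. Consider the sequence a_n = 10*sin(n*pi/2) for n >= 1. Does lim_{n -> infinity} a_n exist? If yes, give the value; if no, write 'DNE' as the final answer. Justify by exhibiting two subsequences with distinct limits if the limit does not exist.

Examine the behaviour of a_n along subsequences.
a_{4k+1} = 10*sin(pi/2 + 2k*pi) = 10 -> 10. a_{4k+3} = 10*sin(3pi/2 + 2k*pi) = -10 -> -10.
Since these two subsequential limits are 10 and -10, distinct, the full sequence cannot converge (a convergent sequence has all subsequences tending to the same limit). So lim a_n does not exist.

DNE


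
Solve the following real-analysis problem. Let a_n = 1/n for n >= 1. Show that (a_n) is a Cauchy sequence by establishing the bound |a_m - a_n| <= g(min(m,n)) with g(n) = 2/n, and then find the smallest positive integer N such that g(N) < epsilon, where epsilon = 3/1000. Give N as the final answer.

For any m, n >= 1, by the triangle inequality:
|a_m - a_n| = |1/m - 1/n| <= 1/m + 1/n <= 2/min(m,n).
So g(n) = 2/n bounds the Cauchy difference. Since g(n) -> 0, (a_n) is Cauchy.
Now solve g(N) < 3/1000: 2/N < 3/1000 <=> N > 2 / (3/1000) = 2000/3.
The smallest integer strictly greater than 2000/3 is N = 667.
Check: g(667) = 2/667 = 2/667 < 3/1000; g(666) = 1/333 >= 3/1000. So N = 667.

667


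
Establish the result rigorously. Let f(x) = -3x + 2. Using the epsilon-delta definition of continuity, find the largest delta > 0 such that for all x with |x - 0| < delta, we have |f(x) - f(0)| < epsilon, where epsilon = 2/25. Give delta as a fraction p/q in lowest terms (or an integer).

We compute f(0) = -3*(0) + 2 = 2.
|f(x) - f(0)| = |-3x + 2 - (2)| = |-3(x - 0)| = 3|x - 0|.
We need 3|x - 0| < 2/25, i.e. |x - 0| < 2/25 / 3 = 2/75.
So any delta <= 2/75 works. Conversely, if delta > 2/75, then x = 0 + 2/75 satisfies |x - 0| = 2/75 < delta but |f(x) - f(0)| = 3 * 2/75 = 2/25, which is not < 2/25; so no larger delta works.
Hence the largest such delta is 2/75.

2/75


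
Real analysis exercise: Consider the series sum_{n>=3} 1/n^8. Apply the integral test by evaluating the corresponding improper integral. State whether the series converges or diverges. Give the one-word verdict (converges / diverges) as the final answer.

Let f(x) = x^(-8). Then f is positive, continuous, and decreasing on [3, infinity), so the integral test applies.
Compute the improper integral int_{3}^infinity f(x) dx:
  antiderivative F(x) = -1/(7*x^7).
  As x -> infinity, F(x) -> 0 (since p = 8 > 1).
  So int = F(infinity) - F(3) = 0 - (-1/15309) = 1/15309.
  Finite, so by the integral test, the series converges.

converges


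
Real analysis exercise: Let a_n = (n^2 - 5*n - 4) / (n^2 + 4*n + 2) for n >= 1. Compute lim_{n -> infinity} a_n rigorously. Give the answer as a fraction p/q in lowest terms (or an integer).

Divide numerator and denominator by n^2, the highest power:
numerator / n^2 = 1 - 5/n - 4/n^2
denominator / n^2 = 1 + 4/n + 2/n^2
As n -> infinity, all terms of the form c/n^k (k >= 1) tend to 0.
So numerator / n^2 -> 1 and denominator / n^2 -> 1.
Therefore lim a_n = 1.

1


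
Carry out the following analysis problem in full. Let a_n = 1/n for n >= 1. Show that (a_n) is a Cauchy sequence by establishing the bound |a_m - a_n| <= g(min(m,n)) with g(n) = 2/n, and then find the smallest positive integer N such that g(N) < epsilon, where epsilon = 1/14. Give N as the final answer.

For any m, n >= 1, by the triangle inequality:
|a_m - a_n| = |1/m - 1/n| <= 1/m + 1/n <= 2/min(m,n).
So g(n) = 2/n bounds the Cauchy difference. Since g(n) -> 0, (a_n) is Cauchy.
Now solve g(N) < 1/14: 2/N < 1/14 <=> N > 2 / (1/14) = 28.
The smallest integer strictly greater than 28 is N = 29.
Check: g(29) = 2/29 = 2/29 < 1/14; g(28) = 1/14 >= 1/14. So N = 29.

29


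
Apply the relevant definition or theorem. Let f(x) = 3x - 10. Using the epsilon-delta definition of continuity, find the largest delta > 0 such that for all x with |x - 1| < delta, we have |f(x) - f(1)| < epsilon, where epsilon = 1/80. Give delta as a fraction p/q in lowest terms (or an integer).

We compute f(1) = 3*(1) - 10 = -7.
|f(x) - f(1)| = |3x - 10 - (-7)| = |3(x - 1)| = 3|x - 1|.
We need 3|x - 1| < 1/80, i.e. |x - 1| < 1/80 / 3 = 1/240.
So any delta <= 1/240 works. Conversely, if delta > 1/240, then x = 1 + 1/240 satisfies |x - 1| = 1/240 < delta but |f(x) - f(1)| = 3 * 1/240 = 1/80, which is not < 1/80; so no larger delta works.
Hence the largest such delta is 1/240.

1/240


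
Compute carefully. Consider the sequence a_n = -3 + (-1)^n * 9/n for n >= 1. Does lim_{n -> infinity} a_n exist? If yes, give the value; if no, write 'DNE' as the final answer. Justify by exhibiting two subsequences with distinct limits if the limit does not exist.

Examine the behaviour of a_n along subsequences.
Even-n subsequence a_{2k} = -3 + 9/(2k) -> -3. Odd-n subsequence a_{2k+1} = -3 - 9/(2k+1) -> -3. Both tend to -3, which suggests the limit is -3; verify directly.
|a_n - (-3)| = |(-1)^n * 9/n| = 9/n for every n >= 1.
Given epsilon > 0, choose a positive integer N > 9/epsilon. Then for all n >= N, |a_n - (-3)| = 9/n <= 9/N < epsilon.
So by the definition of the limit, lim a_n exists and equals -3.

-3


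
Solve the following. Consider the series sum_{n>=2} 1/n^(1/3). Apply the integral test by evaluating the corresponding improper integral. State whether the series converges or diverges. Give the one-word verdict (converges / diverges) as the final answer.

Let f(x) = x^(-1/3). Then f is positive, continuous, and decreasing on [2, infinity), so the integral test applies.
Compute the improper integral int_{2}^infinity f(x) dx:
  antiderivative F(x) = 3*x^(2/3)/2.
  As x -> infinity, F(x) -> infinity (since p = 1/3 < 1).
  So the integral diverges. By the integral test, the series diverges.

diverges


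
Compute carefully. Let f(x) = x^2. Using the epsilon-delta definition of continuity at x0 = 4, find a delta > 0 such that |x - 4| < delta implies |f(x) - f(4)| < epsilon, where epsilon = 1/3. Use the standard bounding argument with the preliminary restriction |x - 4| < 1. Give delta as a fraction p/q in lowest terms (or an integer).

Factor: |x^2 - (4)^2| = |x - 4| * |x + 4|.
Impose |x - 4| < 1 first. Then |x + 4| = |(x - 4) + 2*(4)| <= |x - 4| + 2*|4| < 1 + 8 = 9.
So |x^2 - (4)^2| < delta * 9.
We need delta * 9 <= 1/3, i.e. delta <= 1/3/9 = 1/27.
Since 1/27 < 1, this is tighter than 1; take delta = 1/27.
So delta = 1/27 works.

1/27


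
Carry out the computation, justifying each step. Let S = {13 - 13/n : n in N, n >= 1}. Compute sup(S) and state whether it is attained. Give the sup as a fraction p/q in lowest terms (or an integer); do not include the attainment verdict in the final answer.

Analysis:
- Values: 0, 13/2, 26/3, 39/4, ... strictly increasing.
- Minimum is 0 (n=1); inf = 0 (attained).
- 13 - 13/n -> 13 from below; sup = 13, not attained.
Conclusion: sup(S) = 13, not attained in S.

13


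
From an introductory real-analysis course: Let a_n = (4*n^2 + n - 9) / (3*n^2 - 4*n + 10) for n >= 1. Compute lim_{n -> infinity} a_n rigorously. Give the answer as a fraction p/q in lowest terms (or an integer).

Divide numerator and denominator by n^2, the highest power:
numerator / n^2 = 4 + 1/n - 9/n^2
denominator / n^2 = 3 - 4/n + 10/n^2
As n -> infinity, all terms of the form c/n^k (k >= 1) tend to 0.
So numerator / n^2 -> 4 and denominator / n^2 -> 3.
Therefore lim a_n = 4/3.

4/3


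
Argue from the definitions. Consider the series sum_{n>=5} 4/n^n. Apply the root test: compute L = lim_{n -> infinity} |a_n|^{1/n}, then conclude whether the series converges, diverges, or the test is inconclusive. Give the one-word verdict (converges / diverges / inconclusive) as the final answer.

Let a_n denote the general term. Form |a_n|^(1/n) and simplify:
|a_n|^(1/n) = 2^(2/n)/n
Take the limit as n -> infinity: L = 0.
Since L = 0 < 1, the root test implies convergence.

converges


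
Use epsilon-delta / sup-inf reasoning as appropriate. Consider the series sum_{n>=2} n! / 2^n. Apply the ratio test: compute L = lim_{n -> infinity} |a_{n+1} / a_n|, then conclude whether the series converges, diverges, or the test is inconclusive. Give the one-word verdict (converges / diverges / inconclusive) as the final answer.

Let a_n denote the general term. Form the ratio a_{n+1}/a_n and simplify:
a_{n+1}/a_n = n/2 + 1/2
Take the limit as n -> infinity: L = infinity.
Since L = infinity > 1 (or L = infinity), the ratio test implies the series diverges.

diverges


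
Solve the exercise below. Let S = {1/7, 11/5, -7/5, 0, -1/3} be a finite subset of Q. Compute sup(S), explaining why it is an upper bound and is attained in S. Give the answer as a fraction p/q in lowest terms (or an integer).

S is finite, so sup(S) = max(S).
Sorted decreasing:
11/5, 1/7, 0, -1/3, -7/5
The extremum is 11/5.
For every x in S, x <= 11/5. And 11/5 is in S, so it is attained.
Therefore sup(S) = 11/5.

11/5


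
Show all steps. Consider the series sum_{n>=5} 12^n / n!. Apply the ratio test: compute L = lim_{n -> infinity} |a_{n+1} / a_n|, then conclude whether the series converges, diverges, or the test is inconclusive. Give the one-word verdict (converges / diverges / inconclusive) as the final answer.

Let a_n denote the general term. Form the ratio a_{n+1}/a_n and simplify:
a_{n+1}/a_n = 12/(n + 1)
Take the limit as n -> infinity: L = 0.
Since L = 0 < 1, the ratio test implies the series converges.

converges


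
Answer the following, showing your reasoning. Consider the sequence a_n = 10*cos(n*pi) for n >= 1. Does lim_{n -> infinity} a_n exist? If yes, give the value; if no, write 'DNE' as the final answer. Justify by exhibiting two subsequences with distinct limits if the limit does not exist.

Examine the behaviour of a_n along subsequences.
cos(n*pi) = (-1)^n, so a_n = 10*(-1)^n. a_{2k} = 10 -> 10. a_{2k+1} = -10 -> -10.
Since these two subsequential limits are 10 and -10, distinct, the full sequence cannot converge (a convergent sequence has all subsequences tending to the same limit). So lim a_n does not exist.

DNE


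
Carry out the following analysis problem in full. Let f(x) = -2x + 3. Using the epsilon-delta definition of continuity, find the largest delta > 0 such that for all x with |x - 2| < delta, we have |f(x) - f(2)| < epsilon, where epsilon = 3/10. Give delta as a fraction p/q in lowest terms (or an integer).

We compute f(2) = -2*(2) + 3 = -1.
|f(x) - f(2)| = |-2x + 3 - (-1)| = |-2(x - 2)| = 2|x - 2|.
We need 2|x - 2| < 3/10, i.e. |x - 2| < 3/10 / 2 = 3/20.
So any delta <= 3/20 works. Conversely, if delta > 3/20, then x = 2 + 3/20 satisfies |x - 2| = 3/20 < delta but |f(x) - f(2)| = 2 * 3/20 = 3/10, which is not < 3/10; so no larger delta works.
Hence the largest such delta is 3/20.

3/20


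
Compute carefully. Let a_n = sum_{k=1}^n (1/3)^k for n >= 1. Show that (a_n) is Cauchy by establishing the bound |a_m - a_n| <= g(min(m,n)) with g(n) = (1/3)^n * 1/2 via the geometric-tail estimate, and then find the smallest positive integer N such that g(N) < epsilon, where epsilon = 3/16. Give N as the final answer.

For m > n >= 1: |a_m - a_n| = sum_{k=n+1}^m (1/3)^k < sum_{k=n+1}^infinity (1/3)^k = (1/3)^(n+1) / (1 - 1/3) = (1/3)^n * (1/3) * (3/2) = (1/3)^n * 1/2.
So g(n) = (1/3)^n / 2. Since g(n) -> 0, (a_n) is Cauchy.
Now solve g(N) < 3/16: (1/3)^N / 2 < 3/16 <=> 3^N > 1 / (2 * 3/16) = 8/3.
Check powers of 3: 3^0 = 1 <= 8/3, 3^1 = 3 > 8/3.
So the smallest such N is 1. Check: g(1) = 1/(2 * 3) = 1/6 < 3/16.

1


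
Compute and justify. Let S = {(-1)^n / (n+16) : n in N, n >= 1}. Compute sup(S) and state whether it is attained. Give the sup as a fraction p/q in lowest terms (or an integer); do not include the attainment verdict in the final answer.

Analysis:
- Values: -1/17, 1/18, -1/19, 1/20, -1/21, ...
- Positive terms (even n): 1/(2+16), 1/(4+16), ... decreasing -> max = 1/18 (n=2).
- Negative terms (odd n): -1/(1+16), -1/(3+16), ... increasing -> min = -1/17 (n=1).
- So sup = 1/18 (attained at n=2); inf = -1/17 (attained at n=1).
Conclusion: sup(S) = 1/18, attained in S.

1/18


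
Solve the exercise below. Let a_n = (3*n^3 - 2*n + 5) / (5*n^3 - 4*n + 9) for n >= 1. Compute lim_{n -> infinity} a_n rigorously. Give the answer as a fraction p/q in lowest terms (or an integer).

Divide numerator and denominator by n^3, the highest power:
numerator / n^3 = 3 - 2/n^2 + 5/n^3
denominator / n^3 = 5 - 4/n^2 + 9/n^3
As n -> infinity, all terms of the form c/n^k (k >= 1) tend to 0.
So numerator / n^3 -> 3 and denominator / n^3 -> 5.
Therefore lim a_n = 3/5.

3/5


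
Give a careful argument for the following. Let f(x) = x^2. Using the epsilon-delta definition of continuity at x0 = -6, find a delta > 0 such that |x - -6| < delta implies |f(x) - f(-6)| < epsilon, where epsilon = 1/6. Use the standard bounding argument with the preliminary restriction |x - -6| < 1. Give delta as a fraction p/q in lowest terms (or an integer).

Factor: |x^2 - (-6)^2| = |x - -6| * |x + -6|.
Impose |x - -6| < 1 first. Then |x + -6| = |(x - -6) + 2*(-6)| <= |x - -6| + 2*|-6| < 1 + 12 = 13.
So |x^2 - (-6)^2| < delta * 13.
We need delta * 13 <= 1/6, i.e. delta <= 1/6/13 = 1/78.
Since 1/78 < 1, this is tighter than 1; take delta = 1/78.
So delta = 1/78 works.

1/78


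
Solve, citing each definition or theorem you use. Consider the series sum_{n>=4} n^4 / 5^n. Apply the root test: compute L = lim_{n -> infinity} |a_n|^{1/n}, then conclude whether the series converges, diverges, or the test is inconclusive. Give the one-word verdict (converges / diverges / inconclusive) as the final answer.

Let a_n denote the general term. Form |a_n|^(1/n) and simplify:
|a_n|^(1/n) = n^(4/n)/5
Take the limit as n -> infinity: L = 1/5.
Since L = 1/5 < 1, the root test implies convergence.

converges
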